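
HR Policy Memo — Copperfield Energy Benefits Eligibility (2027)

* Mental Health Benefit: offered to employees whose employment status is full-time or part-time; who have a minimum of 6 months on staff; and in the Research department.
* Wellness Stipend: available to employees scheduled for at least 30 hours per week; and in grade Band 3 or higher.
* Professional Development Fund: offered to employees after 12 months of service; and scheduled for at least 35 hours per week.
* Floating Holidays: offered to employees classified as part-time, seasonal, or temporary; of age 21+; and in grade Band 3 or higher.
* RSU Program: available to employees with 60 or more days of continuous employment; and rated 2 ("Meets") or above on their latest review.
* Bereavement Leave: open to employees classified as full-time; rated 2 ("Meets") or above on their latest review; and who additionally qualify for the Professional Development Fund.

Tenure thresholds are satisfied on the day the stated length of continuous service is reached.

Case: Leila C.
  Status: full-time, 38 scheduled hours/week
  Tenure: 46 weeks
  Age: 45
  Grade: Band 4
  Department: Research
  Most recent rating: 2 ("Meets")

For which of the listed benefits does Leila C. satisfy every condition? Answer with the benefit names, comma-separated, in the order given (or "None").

Mental Health Benefit — status full-time ✓; service 46 weeks ≥ 6 months (≈180 days) ✓; dept Research ✓ → eligible.
Wellness Stipend — 38 hrs/wk ≥ 30 ✓; grade Band 4 ≥ Band 3 ✓ → eligible.
Professional Development Fund — service 46 weeks < 12 months (≈360 days) ✗ → not eligible.
Floating Holidays — status full-time ✗ (requires part-time, seasonal, or temporary) → not eligible.
RSU Program — service 46 weeks ≥ 60 days ✓; rating 2 ≥ 2 ✓ → eligible.
Bereavement Leave — status full-time ✓; rating 2 ≥ 2 ✓; not eligible for Professional Development Fund ✗ → not eligible.

Mental Health Benefit, Wellness Stipend, RSU Program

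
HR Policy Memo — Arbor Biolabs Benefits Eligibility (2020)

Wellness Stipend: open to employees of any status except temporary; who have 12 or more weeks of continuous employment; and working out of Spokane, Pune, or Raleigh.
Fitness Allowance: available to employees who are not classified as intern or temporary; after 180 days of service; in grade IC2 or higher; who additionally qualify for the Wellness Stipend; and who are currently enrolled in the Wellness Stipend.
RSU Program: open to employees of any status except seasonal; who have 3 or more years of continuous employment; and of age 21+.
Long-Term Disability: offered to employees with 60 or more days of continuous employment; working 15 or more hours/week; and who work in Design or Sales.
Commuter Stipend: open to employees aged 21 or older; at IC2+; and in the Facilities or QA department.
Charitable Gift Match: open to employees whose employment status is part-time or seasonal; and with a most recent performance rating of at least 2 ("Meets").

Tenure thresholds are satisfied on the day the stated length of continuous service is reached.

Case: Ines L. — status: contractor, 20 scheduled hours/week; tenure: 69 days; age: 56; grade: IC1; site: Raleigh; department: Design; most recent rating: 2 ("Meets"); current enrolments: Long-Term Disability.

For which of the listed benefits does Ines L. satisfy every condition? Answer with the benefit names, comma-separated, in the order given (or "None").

Long-Term Disability

Wellness Stipend — status contractor ✓ (not excluded); service 69 days < 12 weeks (≈84 days) ✗ → not eligible.
Fitness Allowance — status contractor ✓ (not excluded); service 69 days < 180 days ✗ → not eligible.
RSU Program — status contractor ✓ (not excluded); service 69 days < 3 years (≈1095 days) ✗ → not eligible.
Long-Term Disability — service 69 days ≥ 60 days ✓; 20 hrs/wk ≥ 15 ✓; dept Design ✓ → eligible.
Commuter Stipend — age 56 ≥ 21 ✓; grade IC1 < IC2 ✗ → not eligible.
Charitable Gift Match — status contractor ✗ (requires part-time or seasonal) → not eligible.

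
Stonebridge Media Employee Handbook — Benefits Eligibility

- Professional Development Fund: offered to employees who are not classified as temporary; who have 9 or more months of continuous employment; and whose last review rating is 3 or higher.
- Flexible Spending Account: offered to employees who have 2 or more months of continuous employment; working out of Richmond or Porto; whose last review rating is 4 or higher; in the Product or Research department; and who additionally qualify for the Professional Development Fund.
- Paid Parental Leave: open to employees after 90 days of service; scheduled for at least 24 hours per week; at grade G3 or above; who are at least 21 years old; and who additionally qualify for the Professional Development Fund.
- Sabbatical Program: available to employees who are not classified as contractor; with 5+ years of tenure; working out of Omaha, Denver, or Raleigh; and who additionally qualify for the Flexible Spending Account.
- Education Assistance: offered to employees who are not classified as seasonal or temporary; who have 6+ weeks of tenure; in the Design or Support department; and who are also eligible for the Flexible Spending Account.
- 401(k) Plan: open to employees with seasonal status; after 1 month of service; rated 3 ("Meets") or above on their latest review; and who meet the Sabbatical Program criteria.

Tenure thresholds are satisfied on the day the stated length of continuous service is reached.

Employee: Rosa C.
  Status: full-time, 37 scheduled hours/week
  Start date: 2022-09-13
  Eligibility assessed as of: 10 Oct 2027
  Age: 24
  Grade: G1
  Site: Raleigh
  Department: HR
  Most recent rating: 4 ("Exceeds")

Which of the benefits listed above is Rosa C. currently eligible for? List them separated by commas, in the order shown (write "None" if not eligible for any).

Service from 2022-09-13 to 10 Oct 2027: 1853 days.
Professional Development Fund — status full-time ✓ (not excluded); service 1853 days ≥ 9 months (≈270 days) ✓; rating 4 ≥ 3 ✓ → eligible.
Flexible Spending Account — service 1853 days ≥ 2 months (≈60 days) ✓; site Raleigh ✗ (not Richmond or Porto) → not eligible.
Paid Parental Leave — service 1853 days ≥ 90 days ✓; 37 hrs/wk ≥ 24 ✓; grade G1 < G3 ✗ → not eligible.
Sabbatical Program — status full-time ✓ (not excluded); service 1853 days ≥ 5 years (≈1825 days) ✓; site Raleigh ✓; not eligible for Flexible Spending Account ✗ → not eligible.
Education Assistance — status full-time ✓ (not excluded); service 1853 days ≥ 6 weeks (≈42 days) ✓; dept HR ✗ → not eligible.
401(k) Plan — status full-time ✗ (requires seasonal) → not eligible.

Professional Development Fund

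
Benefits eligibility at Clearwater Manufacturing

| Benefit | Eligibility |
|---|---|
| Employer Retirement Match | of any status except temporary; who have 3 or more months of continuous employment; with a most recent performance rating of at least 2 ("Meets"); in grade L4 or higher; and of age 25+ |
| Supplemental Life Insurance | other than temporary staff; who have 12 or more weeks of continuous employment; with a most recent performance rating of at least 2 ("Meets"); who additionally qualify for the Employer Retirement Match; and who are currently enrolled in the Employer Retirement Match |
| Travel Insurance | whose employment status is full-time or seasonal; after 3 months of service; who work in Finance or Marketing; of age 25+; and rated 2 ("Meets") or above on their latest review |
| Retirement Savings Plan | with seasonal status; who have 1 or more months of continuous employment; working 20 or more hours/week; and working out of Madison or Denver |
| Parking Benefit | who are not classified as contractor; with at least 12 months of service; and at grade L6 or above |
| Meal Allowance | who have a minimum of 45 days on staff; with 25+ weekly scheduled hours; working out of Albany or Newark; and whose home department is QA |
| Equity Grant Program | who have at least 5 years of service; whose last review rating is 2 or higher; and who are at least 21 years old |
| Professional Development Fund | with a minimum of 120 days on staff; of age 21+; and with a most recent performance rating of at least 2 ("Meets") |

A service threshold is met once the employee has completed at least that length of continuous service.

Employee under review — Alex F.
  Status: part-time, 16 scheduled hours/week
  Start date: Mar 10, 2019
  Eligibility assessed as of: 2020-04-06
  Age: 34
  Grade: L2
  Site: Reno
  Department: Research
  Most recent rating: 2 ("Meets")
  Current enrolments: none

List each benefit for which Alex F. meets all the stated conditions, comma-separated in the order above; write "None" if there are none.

Professional Development Fund

Service from Mar 10, 2019 to 2020-04-06: 393 days.
Employer Retirement Match — status part-time ✓ (not excluded); service 393 days ≥ 3 months (≈90 days) ✓; rating 2 ≥ 2 ✓; grade L2 < L4 ✗ → not eligible.
Supplemental Life Insurance — status part-time ✓ (not excluded); service 393 days ≥ 12 weeks (≈84 days) ✓; rating 2 ≥ 2 ✓; not eligible for Employer Retirement Match ✗ → not eligible.
Travel Insurance — status part-time ✗ (requires full-time or seasonal) → not eligible.
Retirement Savings Plan — status part-time ✗ (requires seasonal) → not eligible.
Parking Benefit — status part-time ✓ (not excluded); service 393 days ≥ 12 months (≈360 days) ✓; grade L2 < L6 ✗ → not eligible.
Meal Allowance — service 393 days ≥ 45 days ✓; 16 hrs/wk < 25 ✗ → not eligible.
Equity Grant Program — service 393 days < 5 years (≈1825 days) ✗ → not eligible.
Professional Development Fund — service 393 days ≥ 120 days ✓; age 34 ≥ 21 ✓; rating 2 ≥ 2 ✓ → eligible.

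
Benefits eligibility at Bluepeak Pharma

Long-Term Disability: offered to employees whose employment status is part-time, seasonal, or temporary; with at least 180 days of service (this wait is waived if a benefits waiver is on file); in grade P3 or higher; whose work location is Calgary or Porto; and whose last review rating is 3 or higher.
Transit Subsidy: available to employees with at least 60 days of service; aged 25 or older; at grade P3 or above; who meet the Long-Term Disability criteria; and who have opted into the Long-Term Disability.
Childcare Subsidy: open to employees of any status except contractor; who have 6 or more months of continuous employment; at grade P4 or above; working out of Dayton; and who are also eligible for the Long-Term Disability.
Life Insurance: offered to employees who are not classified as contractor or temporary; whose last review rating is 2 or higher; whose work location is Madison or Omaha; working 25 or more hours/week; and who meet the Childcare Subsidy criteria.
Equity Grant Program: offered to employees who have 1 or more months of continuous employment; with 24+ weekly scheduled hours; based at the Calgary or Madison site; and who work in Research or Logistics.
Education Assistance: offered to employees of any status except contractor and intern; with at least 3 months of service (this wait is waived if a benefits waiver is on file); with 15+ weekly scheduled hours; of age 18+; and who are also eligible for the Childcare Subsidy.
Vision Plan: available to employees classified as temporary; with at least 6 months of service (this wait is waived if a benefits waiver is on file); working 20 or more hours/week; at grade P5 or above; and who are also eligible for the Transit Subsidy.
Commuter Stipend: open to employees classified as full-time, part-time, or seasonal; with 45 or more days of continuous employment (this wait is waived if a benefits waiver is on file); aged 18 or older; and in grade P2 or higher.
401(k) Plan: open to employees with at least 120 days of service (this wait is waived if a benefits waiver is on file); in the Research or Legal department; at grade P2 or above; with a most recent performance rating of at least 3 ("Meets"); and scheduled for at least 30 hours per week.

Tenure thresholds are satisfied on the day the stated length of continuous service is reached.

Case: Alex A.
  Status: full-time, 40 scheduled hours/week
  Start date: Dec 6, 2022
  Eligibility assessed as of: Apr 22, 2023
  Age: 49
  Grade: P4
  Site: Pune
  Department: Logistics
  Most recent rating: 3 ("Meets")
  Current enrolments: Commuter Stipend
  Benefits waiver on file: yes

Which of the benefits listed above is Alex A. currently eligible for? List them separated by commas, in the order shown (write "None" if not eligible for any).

Commuter Stipend

Service from Dec 6, 2022 to Apr 22, 2023: 137 days.
Long-Term Disability — status full-time ✗ (requires part-time, seasonal, or temporary) → not eligible.
Transit Subsidy — service 137 days ≥ 60 days ✓; age 49 ≥ 25 ✓; grade P4 ≥ P3 ✓; not eligible for Long-Term Disability ✗ → not eligible.
Childcare Subsidy — status full-time ✓ (not excluded); service 137 days < 6 months (≈180 days) ✗ → not eligible.
Life Insurance — status full-time ✓ (not excluded); rating 3 ≥ 2 ✓; site Pune ✗ (not Madison or Omaha) → not eligible.
Equity Grant Program — service 137 days ≥ 1 month (≈30 days) ✓; 40 hrs/wk ≥ 24 ✓; site Pune ✗ (not Calgary or Madison) → not eligible.
Education Assistance — status full-time ✓ (not excluded); benefits waiver on file ✓; 40 hrs/wk ≥ 15 ✓; age 49 ≥ 18 ✓; not eligible for Childcare Subsidy ✗ → not eligible.
Vision Plan — status full-time ✗ (requires temporary) → not eligible.
Commuter Stipend — status full-time ✓; benefits waiver on file ✓; age 49 ≥ 18 ✓; grade P4 ≥ P2 ✓ → eligible.
401(k) Plan — benefits waiver on file ✓; dept Logistics ✗ → not eligible.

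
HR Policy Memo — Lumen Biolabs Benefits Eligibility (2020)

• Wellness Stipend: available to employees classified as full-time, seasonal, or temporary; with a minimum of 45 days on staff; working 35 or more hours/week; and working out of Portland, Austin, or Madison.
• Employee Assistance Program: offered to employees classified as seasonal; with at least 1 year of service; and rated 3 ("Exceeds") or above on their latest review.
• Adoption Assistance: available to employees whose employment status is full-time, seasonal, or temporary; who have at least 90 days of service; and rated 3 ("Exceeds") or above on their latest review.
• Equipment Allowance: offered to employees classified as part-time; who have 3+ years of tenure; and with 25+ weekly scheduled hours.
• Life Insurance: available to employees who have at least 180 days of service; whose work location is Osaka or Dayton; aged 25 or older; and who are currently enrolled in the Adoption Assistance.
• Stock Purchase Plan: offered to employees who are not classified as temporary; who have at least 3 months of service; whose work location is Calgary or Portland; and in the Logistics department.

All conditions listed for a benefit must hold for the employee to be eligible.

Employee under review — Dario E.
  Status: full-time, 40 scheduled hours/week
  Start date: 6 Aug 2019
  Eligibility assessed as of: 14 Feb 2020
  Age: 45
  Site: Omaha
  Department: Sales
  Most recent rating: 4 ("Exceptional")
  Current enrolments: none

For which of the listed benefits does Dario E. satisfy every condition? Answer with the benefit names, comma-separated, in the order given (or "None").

Service from 6 Aug 2019 to 14 Feb 2020: 192 days.
Wellness Stipend — status full-time ✓; service 192 days ≥ 45 days ✓; 40 hrs/wk ≥ 35 ✓; site Omaha ✗ (not Portland, Austin, or Madison) → not eligible.
Employee Assistance Program — status full-time ✗ (requires seasonal) → not eligible.
Adoption Assistance — status full-time ✓; service 192 days ≥ 90 days ✓; rating 4 ≥ 3 ✓ → eligible.
Equipment Allowance — status full-time ✗ (requires part-time) → not eligible.
Life Insurance — service 192 days ≥ 180 days ✓; site Omaha ✗ (not Osaka or Dayton) → not eligible.
Stock Purchase Plan — status full-time ✓ (not excluded); service 192 days ≥ 3 months (≈90 days) ✓; site Omaha ✗ (not Calgary or Portland) → not eligible.

Adoption Assistance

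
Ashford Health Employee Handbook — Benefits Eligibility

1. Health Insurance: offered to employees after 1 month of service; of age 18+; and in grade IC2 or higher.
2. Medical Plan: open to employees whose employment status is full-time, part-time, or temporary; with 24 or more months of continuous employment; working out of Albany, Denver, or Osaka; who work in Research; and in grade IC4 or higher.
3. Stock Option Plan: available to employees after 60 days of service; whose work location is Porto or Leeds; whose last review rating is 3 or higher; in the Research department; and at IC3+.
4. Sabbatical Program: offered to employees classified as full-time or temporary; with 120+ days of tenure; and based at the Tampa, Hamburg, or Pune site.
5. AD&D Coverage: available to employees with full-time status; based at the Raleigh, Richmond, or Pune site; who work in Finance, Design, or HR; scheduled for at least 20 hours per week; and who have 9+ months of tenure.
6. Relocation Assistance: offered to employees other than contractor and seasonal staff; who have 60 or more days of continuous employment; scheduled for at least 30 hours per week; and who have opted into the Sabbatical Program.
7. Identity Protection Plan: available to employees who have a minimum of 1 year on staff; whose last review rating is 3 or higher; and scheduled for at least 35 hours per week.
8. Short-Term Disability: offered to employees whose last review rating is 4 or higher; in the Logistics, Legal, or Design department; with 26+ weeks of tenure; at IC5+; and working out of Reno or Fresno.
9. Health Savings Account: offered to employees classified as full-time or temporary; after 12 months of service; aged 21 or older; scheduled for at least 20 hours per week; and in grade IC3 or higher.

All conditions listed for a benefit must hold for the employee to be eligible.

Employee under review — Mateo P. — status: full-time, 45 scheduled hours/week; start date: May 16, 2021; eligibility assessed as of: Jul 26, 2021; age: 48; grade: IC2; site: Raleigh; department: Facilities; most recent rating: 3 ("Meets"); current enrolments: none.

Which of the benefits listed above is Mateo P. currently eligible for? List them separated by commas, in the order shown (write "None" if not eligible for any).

Health Insurance

Service from May 16, 2021 to Jul 26, 2021: 71 days.
Health Insurance — service 71 days ≥ 1 month (≈30 days) ✓; age 48 ≥ 18 ✓; grade IC2 ≥ IC2 ✓ → eligible.
Medical Plan — status full-time ✓; service 71 days < 24 months (≈720 days) ✗ → not eligible.
Stock Option Plan — service 71 days ≥ 60 days ✓; site Raleigh ✗ (not Porto or Leeds) → not eligible.
Sabbatical Program — status full-time ✓; service 71 days < 120 days ✗ → not eligible.
AD&D Coverage — status full-time ✓; site Raleigh ✓; dept Facilities ✗ → not eligible.
Relocation Assistance — status full-time ✓ (not excluded); service 71 days ≥ 60 days ✓; 45 hrs/wk ≥ 30 ✓; not enrolled in Sabbatical Program ✗ → not eligible.
Identity Protection Plan — service 71 days < 1 year (≈365 days) ✗ → not eligible.
Short-Term Disability — rating 3 < 4 ✗ → not eligible.
Health Savings Account — status full-time ✓; service 71 days < 12 months (≈360 days) ✗ → not eligible.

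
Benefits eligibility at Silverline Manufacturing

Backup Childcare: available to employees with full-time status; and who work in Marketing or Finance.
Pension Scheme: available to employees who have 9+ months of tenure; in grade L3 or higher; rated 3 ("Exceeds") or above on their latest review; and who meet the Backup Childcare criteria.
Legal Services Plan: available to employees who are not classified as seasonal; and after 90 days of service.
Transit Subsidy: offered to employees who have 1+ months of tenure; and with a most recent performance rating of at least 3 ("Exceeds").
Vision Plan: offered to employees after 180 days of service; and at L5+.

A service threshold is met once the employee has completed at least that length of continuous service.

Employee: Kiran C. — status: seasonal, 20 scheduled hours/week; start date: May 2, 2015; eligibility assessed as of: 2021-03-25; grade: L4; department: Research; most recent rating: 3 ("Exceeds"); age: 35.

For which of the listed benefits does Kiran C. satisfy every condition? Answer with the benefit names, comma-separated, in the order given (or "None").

Transit Subsidy

Service from May 2, 2015 to 2021-03-25: 2154 days.
Backup Childcare — status seasonal ✗ (requires full-time) → not eligible.
Pension Scheme — service 2154 days ≥ 9 months (≈270 days) ✓; grade L4 ≥ L3 ✓; rating 3 ≥ 3 ✓; not eligible for Backup Childcare ✗ → not eligible.
Legal Services Plan — status seasonal ✗ (excluded) → not eligible.
Transit Subsidy — service 2154 days ≥ 1 month (≈30 days) ✓; rating 3 ≥ 3 ✓ → eligible.
Vision Plan — service 2154 days ≥ 180 days ✓; grade L4 < L5 ✗ → not eligible.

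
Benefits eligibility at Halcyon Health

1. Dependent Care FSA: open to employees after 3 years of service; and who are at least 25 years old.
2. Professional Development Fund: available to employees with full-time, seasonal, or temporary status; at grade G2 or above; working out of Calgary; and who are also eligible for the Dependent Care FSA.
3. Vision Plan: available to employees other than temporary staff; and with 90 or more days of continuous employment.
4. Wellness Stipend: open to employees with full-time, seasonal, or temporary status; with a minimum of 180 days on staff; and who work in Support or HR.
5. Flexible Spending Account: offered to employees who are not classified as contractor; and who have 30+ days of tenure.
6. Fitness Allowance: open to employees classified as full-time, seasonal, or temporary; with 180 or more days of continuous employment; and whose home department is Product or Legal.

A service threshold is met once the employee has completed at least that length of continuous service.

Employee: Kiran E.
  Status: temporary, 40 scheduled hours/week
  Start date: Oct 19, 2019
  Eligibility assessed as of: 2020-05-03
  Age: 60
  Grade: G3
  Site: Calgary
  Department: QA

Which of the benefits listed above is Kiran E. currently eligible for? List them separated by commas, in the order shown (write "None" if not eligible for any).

Flexible Spending Account

Service from Oct 19, 2019 to 2020-05-03: 197 days.
Dependent Care FSA — service 197 days < 3 years (≈1095 days) ✗ → not eligible.
Professional Development Fund — status temporary ✓; grade G3 ≥ G2 ✓; site Calgary ✓; not eligible for Dependent Care FSA ✗ → not eligible.
Vision Plan — status temporary ✗ (excluded) → not eligible.
Wellness Stipend — status temporary ✓; service 197 days ≥ 180 days ✓; dept QA ✗ → not eligible.
Flexible Spending Account — status temporary ✓ (not excluded); service 197 days ≥ 30 days ✓ → eligible.
Fitness Allowance — status temporary ✓; service 197 days ≥ 180 days ✓; dept QA ✗ → not eligible.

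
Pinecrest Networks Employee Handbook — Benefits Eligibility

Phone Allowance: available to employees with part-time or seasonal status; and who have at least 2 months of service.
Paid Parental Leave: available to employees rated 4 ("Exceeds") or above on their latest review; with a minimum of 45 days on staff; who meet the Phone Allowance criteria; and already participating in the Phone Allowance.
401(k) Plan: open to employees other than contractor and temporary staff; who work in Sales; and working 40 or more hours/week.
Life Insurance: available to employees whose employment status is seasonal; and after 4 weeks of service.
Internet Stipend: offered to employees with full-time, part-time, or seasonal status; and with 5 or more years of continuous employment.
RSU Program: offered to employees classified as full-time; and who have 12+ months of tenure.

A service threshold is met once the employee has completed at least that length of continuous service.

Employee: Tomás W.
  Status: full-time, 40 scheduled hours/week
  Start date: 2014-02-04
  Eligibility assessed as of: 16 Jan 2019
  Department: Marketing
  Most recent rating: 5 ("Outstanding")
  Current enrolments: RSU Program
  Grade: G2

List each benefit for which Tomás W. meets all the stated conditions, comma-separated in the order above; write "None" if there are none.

RSU Program

Service from 2014-02-04 to 16 Jan 2019: 1807 days.
Phone Allowance — status full-time ✗ (requires part-time or seasonal) → not eligible.
Paid Parental Leave — rating 5 ≥ 4 ✓; service 1807 days ≥ 45 days ✓; not eligible for Phone Allowance ✗ → not eligible.
401(k) Plan — status full-time ✓ (not excluded); dept Marketing ✗ → not eligible.
Life Insurance — status full-time ✗ (requires seasonal) → not eligible.
Internet Stipend — status full-time ✓; service 1807 days < 5 years (≈1825 days) ✗ → not eligible.
RSU Program — status full-time ✓; service 1807 days ≥ 12 months (≈360 days) ✓ → eligible.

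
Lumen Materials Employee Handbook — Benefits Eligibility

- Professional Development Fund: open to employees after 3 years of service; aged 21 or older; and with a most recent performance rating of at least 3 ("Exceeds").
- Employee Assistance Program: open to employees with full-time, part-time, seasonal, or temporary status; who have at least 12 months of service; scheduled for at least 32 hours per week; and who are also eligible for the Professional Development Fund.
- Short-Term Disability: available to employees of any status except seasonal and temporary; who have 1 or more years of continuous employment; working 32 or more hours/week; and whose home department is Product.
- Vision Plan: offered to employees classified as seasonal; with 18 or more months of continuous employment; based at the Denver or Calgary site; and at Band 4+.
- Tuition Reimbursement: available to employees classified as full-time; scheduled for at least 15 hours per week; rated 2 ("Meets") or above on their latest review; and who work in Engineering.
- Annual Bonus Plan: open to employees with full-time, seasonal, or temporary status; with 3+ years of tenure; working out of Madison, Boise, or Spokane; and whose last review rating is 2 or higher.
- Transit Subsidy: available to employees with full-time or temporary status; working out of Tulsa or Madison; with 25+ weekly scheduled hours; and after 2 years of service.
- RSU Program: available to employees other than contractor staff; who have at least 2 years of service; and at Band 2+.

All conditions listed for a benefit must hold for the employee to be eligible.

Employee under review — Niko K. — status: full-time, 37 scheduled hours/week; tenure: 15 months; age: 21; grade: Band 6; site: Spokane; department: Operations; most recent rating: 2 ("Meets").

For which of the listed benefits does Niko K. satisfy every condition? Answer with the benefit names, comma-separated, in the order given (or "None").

None

Professional Development Fund — service 15 months < 3 years (≈1095 days) ✗ → not eligible.
Employee Assistance Program — status full-time ✓; service 15 months ≥ 12 months ✓; 37 hrs/wk ≥ 32 ✓; not eligible for Professional Development Fund ✗ → not eligible.
Short-Term Disability — status full-time ✓ (not excluded); service 15 months ≥ 1 year (≈365 days) ✓; 37 hrs/wk ≥ 32 ✓; dept Operations ✗ → not eligible.
Vision Plan — status full-time ✗ (requires seasonal) → not eligible.
Tuition Reimbursement — status full-time ✓; 37 hrs/wk ≥ 15 ✓; rating 2 ≥ 2 ✓; dept Operations ✗ → not eligible.
Annual Bonus Plan — status full-time ✓; service 15 months < 3 years (≈1095 days) ✗ → not eligible.
Transit Subsidy — status full-time ✓; site Spokane ✗ (not Tulsa or Madison) → not eligible.
RSU Program — status full-time ✓ (not excluded); service 15 months < 2 years (≈730 days) ✗ → not eligible.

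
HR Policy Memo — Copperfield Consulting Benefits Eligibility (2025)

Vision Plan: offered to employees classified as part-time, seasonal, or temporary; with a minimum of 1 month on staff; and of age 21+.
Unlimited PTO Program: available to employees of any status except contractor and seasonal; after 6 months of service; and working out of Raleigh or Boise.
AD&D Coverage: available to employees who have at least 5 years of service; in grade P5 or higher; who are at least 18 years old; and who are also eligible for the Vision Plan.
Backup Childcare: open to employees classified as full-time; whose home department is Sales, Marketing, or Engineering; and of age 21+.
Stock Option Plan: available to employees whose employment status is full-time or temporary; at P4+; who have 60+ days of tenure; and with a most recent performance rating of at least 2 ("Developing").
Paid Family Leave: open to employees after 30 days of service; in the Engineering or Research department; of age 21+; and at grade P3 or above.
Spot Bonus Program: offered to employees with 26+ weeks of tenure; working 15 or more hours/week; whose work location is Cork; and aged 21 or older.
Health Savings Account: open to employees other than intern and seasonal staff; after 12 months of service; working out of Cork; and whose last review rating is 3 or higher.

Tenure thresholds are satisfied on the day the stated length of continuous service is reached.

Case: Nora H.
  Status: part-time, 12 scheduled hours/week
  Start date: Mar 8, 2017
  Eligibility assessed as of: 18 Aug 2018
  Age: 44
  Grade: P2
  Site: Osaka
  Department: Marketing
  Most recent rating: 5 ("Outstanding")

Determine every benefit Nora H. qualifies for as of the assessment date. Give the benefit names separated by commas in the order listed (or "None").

Service from Mar 8, 2017 to 18 Aug 2018: 528 days.
Vision Plan — status part-time ✓; service 528 days ≥ 1 month (≈30 days) ✓; age 44 ≥ 21 ✓ → eligible.
Unlimited PTO Program — status part-time ✓ (not excluded); service 528 days ≥ 6 months (≈180 days) ✓; site Osaka ✗ (not Raleigh or Boise) → not eligible.
AD&D Coverage — service 528 days < 5 years (≈1825 days) ✗ → not eligible.
Backup Childcare — status part-time ✗ (requires full-time) → not eligible.
Stock Option Plan — status part-time ✗ (requires full-time or temporary) → not eligible.
Paid Family Leave — service 528 days ≥ 30 days ✓; dept Marketing ✗ → not eligible.
Spot Bonus Program — service 528 days ≥ 26 weeks (≈182 days) ✓; 12 hrs/wk < 15 ✗ → not eligible.
Health Savings Account — status part-time ✓ (not excluded); service 528 days ≥ 12 months (≈360 days) ✓; site Osaka ✗ (not Cork) → not eligible.

Vision Plan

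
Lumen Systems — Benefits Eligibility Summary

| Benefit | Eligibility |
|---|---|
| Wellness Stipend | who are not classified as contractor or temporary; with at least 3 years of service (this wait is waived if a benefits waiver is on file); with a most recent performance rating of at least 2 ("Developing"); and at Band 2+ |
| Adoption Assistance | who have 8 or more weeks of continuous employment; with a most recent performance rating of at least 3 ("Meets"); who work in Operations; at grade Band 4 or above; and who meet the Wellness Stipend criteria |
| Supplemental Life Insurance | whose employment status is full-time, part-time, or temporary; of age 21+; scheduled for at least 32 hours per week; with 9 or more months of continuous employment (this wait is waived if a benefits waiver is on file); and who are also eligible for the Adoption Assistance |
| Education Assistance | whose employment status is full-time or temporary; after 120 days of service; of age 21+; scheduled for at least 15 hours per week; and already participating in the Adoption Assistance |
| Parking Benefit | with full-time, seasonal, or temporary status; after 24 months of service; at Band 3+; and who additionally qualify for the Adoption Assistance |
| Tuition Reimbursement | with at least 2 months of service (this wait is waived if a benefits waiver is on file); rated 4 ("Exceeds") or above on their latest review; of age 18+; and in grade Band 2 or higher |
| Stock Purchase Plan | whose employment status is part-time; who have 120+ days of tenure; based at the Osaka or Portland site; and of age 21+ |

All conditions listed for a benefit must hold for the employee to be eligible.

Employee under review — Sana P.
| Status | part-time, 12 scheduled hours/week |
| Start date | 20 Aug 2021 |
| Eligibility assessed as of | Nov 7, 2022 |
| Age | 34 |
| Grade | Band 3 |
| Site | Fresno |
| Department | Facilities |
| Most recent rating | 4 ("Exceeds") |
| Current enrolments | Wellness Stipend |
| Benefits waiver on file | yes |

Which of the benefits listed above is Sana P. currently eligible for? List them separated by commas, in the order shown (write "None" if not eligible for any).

Service from 20 Aug 2021 to Nov 7, 2022: 444 days.
Wellness Stipend — status part-time ✓ (not excluded); benefits waiver on file ✓; rating 4 ≥ 2 ✓; grade Band 3 ≥ Band 2 ✓ → eligible.
Adoption Assistance — service 444 days ≥ 8 weeks (≈56 days) ✓; rating 4 ≥ 3 ✓; dept Facilities ✗ → not eligible.
Supplemental Life Insurance — status part-time ✓; age 34 ≥ 21 ✓; 12 hrs/wk < 32 ✗ → not eligible.
Education Assistance — status part-time ✗ (requires full-time or temporary) → not eligible.
Parking Benefit — status part-time ✗ (requires full-time, seasonal, or temporary) → not eligible.
Tuition Reimbursement — benefits waiver on file ✓; rating 4 ≥ 4 ✓; age 34 ≥ 18 ✓; grade Band 3 ≥ Band 2 ✓ → eligible.
Stock Purchase Plan — status part-time ✓; service 444 days ≥ 120 days ✓; site Fresno ✗ (not Osaka or Portland) → not eligible.

Wellness Stipend, Tuition Reimbursement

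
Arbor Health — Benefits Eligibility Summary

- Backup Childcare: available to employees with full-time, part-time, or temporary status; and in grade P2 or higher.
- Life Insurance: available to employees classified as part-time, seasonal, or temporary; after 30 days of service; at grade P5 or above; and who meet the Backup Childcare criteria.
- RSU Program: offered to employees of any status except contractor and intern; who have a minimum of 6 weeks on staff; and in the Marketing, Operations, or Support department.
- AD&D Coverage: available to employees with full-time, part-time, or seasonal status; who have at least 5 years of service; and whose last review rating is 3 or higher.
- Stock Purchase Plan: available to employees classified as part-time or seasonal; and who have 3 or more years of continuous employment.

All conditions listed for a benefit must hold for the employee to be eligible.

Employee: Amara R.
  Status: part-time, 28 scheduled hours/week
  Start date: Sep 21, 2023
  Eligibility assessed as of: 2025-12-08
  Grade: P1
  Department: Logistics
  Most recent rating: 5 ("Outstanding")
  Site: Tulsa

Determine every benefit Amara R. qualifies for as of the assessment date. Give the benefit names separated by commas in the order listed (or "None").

Service from Sep 21, 2023 to 2025-12-08: 809 days.
Backup Childcare — status part-time ✓; grade P1 < P2 ✗ → not eligible.
Life Insurance — status part-time ✓; service 809 days ≥ 30 days ✓; grade P1 < P5 ✗ → not eligible.
RSU Program — status part-time ✓ (not excluded); service 809 days ≥ 6 weeks (≈42 days) ✓; dept Logistics ✗ → not eligible.
AD&D Coverage — status part-time ✓; service 809 days < 5 years (≈1825 days) ✗ → not eligible.
Stock Purchase Plan — status part-time ✓; service 809 days < 3 years (≈1095 days) ✗ → not eligible.

None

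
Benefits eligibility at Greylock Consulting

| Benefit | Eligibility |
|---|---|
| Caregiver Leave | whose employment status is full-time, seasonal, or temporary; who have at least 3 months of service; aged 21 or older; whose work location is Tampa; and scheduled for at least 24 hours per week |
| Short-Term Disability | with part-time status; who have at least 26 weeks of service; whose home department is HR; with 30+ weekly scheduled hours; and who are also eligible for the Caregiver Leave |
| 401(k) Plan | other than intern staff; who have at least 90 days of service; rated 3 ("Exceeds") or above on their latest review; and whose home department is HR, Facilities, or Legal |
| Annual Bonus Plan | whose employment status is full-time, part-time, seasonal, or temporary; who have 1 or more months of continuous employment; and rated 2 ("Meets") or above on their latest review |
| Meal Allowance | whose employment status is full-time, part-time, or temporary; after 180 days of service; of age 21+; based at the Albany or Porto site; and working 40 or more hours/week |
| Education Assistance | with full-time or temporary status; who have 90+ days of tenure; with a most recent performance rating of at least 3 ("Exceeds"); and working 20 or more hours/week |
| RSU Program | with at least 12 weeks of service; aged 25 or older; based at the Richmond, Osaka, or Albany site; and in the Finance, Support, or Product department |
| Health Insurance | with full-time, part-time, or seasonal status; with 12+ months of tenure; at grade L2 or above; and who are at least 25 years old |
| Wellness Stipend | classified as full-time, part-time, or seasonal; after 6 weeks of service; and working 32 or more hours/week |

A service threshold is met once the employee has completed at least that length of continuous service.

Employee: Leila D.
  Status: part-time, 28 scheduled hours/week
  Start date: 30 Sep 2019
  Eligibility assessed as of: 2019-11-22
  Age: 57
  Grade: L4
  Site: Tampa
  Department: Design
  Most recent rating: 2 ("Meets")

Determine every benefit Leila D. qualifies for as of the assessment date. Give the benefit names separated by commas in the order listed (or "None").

Service from 30 Sep 2019 to 2019-11-22: 53 days.
Caregiver Leave — status part-time ✗ (requires full-time, seasonal, or temporary) → not eligible.
Short-Term Disability — status part-time ✓; service 53 days < 26 weeks (≈182 days) ✗ → not eligible.
401(k) Plan — status part-time ✓ (not excluded); service 53 days < 90 days ✗ → not eligible.
Annual Bonus Plan — status part-time ✓; service 53 days ≥ 1 month (≈30 days) ✓; rating 2 ≥ 2 ✓ → eligible.
Meal Allowance — status part-time ✓; service 53 days < 180 days ✗ → not eligible.
Education Assistance — status part-time ✗ (requires full-time or temporary) → not eligible.
RSU Program — service 53 days < 12 weeks (≈84 days) ✗ → not eligible.
Health Insurance — status part-time ✓; service 53 days < 12 months (≈360 days) ✗ → not eligible.
Wellness Stipend — status part-time ✓; service 53 days ≥ 6 weeks (≈42 days) ✓; 28 hrs/wk < 32 ✗ → not eligible.

Annual Bonus Plan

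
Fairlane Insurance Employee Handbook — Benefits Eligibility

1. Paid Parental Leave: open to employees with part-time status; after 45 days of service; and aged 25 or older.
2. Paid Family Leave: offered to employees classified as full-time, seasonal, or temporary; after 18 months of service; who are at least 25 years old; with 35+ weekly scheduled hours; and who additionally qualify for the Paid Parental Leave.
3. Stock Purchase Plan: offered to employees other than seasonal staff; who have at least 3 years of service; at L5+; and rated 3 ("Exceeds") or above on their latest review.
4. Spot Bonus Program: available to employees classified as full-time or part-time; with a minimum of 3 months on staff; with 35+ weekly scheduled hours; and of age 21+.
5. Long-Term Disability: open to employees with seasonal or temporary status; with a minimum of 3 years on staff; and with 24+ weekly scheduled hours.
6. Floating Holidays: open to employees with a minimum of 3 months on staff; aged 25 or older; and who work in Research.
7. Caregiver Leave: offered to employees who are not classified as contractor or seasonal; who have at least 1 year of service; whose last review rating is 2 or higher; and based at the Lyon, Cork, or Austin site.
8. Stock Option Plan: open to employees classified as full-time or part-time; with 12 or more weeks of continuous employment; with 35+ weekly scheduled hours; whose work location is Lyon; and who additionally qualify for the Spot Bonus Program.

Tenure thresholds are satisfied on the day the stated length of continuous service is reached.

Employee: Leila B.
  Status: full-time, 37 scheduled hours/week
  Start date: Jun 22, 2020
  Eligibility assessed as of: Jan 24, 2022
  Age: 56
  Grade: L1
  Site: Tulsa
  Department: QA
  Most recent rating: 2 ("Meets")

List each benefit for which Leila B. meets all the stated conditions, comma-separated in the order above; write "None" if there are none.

Service from Jun 22, 2020 to Jan 24, 2022: 581 days.
Paid Parental Leave — status full-time ✗ (requires part-time) → not eligible.
Paid Family Leave — status full-time ✓; service 581 days ≥ 18 months (≈540 days) ✓; age 56 ≥ 25 ✓; 37 hrs/wk ≥ 35 ✓; not eligible for Paid Parental Leave ✗ → not eligible.
Stock Purchase Plan — status full-time ✓ (not excluded); service 581 days < 3 years (≈1095 days) ✗ → not eligible.
Spot Bonus Program — status full-time ✓; service 581 days ≥ 3 months (≈90 days) ✓; 37 hrs/wk ≥ 35 ✓; age 56 ≥ 21 ✓ → eligible.
Long-Term Disability — status full-time ✗ (requires seasonal or temporary) → not eligible.
Floating Holidays — service 581 days ≥ 3 months (≈90 days) ✓; age 56 ≥ 25 ✓; dept QA ✗ → not eligible.
Caregiver Leave — status full-time ✓ (not excluded); service 581 days ≥ 1 year (≈365 days) ✓; rating 2 ≥ 2 ✓; site Tulsa ✗ (not Lyon, Cork, or Austin) → not eligible.
Stock Option Plan — status full-time ✓; service 581 days ≥ 12 weeks (≈84 days) ✓; 37 hrs/wk ≥ 35 ✓; site Tulsa ✗ (not Lyon) → not eligible.

Spot Bonus Program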